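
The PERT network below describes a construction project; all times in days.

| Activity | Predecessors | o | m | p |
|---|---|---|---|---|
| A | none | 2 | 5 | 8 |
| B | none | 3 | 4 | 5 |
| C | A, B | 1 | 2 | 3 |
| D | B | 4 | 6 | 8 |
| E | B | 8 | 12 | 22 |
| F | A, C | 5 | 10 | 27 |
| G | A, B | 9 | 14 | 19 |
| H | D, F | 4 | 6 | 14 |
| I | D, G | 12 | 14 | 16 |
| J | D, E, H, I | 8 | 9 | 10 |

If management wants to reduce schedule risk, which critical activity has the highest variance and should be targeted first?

G

te_A = (2 + 4·5 + 8)/6 = 30/6 = 5; σ²_A = ((8−2)/6)² = 1.000
te_B = (3 + 4·4 + 5)/6 = 24/6 = 4; σ²_B = ((5−3)/6)² = 0.111
te_C = (1 + 4·2 + 3)/6 = 12/6 = 2; σ²_C = ((3−1)/6)² = 0.111
te_D = (4 + 4·6 + 8)/6 = 36/6 = 6; σ²_D = ((8−4)/6)² = 0.444
te_E = (8 + 4·12 + 22)/6 = 78/6 = 13; σ²_E = ((22−8)/6)² = 5.444
te_F = (5 + 4·10 + 27)/6 = 72/6 = 12; σ²_F = ((27−5)/6)² = 13.444
te_G = (9 + 4·14 + 19)/6 = 84/6 = 14; σ²_G = ((19−9)/6)² = 2.778
te_H = (4 + 4·6 + 14)/6 = 42/6 = 7; σ²_H = ((14−4)/6)² = 2.778
te_I = (12 + 4·14 + 16)/6 = 84/6 = 14; σ²_I = ((16−12)/6)² = 0.444
te_J = (8 + 4·9 + 10)/6 = 54/6 = 9; σ²_J = ((10−8)/6)² = 0.111

Forward pass:
ES_A = 0; EF_A = 5
ES_B = 0; EF_B = 4
ES_C = max(EF_A=5, EF_B=4) = 5; EF_C = 5+2 = 7
ES_D = 4; EF_D = 4+6 = 10
ES_E = 4; EF_E = 4+13 = 17
ES_F = max(EF_A=5, EF_C=7) = 7; EF_F = 7+12 = 19
ES_G = max(EF_A=5, EF_B=4) = 5; EF_G = 5+14 = 19
ES_H = max(EF_D=10, EF_F=19) = 19; EF_H = 19+7 = 26
ES_I = max(EF_D=10, EF_G=19) = 19; EF_I = 19+14 = 33
ES_J = max(EF_D=10, EF_E=17, EF_H=26, EF_I=33) = 33; EF_J = 33+9 = 42
Expected project duration μ = 42 days. Critical path: A → G → I → J.

Variances on critical path: σ²_A=1.000, σ²_G=2.778, σ²_I=0.444, σ²_J=0.111.
Largest is σ²_G = 2.778.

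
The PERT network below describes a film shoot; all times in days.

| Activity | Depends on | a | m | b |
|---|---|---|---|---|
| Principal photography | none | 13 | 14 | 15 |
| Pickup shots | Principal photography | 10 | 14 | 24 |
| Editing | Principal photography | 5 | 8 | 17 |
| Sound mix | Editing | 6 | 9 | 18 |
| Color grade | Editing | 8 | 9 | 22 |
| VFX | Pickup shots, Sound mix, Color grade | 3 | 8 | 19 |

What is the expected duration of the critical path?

43 days

te_Principal photography = (13 + 4·14 + 15)/6 = 84/6 = 14
te_Pickup shots = (10 + 4·14 + 24)/6 = 90/6 = 15
te_Editing = (5 + 4·8 + 17)/6 = 54/6 = 9
te_Sound mix = (6 + 4·9 + 18)/6 = 60/6 = 10
te_Color grade = (8 + 4·9 + 22)/6 = 66/6 = 11
te_VFX = (3 + 4·8 + 19)/6 = 54/6 = 9

Forward pass:
ES_Principal photography = 0; EF_Principal photography = 14
ES_Pickup shots = 14; EF_Pickup shots = 14+15 = 29
ES_Editing = 14; EF_Editing = 14+9 = 23
ES_Sound mix = 23; EF_Sound mix = 23+10 = 33
ES_Color grade = 23; EF_Color grade = 23+11 = 34
ES_VFX = max(EF_Pickup shots=29, EF_Sound mix=33, EF_Color grade=34) = 34; EF_VFX = 34+9 = 43
Expected project duration μ = 43 days. Critical path: Principal photography → Editing → Color grade → VFX.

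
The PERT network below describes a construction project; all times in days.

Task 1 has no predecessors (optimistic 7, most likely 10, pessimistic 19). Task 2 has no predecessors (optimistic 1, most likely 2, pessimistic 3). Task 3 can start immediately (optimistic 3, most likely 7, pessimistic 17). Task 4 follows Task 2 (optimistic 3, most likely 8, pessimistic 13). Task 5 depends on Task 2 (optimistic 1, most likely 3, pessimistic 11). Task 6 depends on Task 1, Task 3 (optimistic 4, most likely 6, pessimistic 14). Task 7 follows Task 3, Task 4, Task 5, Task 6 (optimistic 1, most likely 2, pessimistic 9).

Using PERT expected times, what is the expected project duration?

21 days

te_Task 1 = (7 + 4·10 + 19)/6 = 66/6 = 11
te_Task 2 = (1 + 4·2 + 3)/6 = 12/6 = 2
te_Task 3 = (3 + 4·7 + 17)/6 = 48/6 = 8
te_Task 4 = (3 + 4·8 + 13)/6 = 48/6 = 8
te_Task 5 = (1 + 4·3 + 11)/6 = 24/6 = 4
te_Task 6 = (4 + 4·6 + 14)/6 = 42/6 = 7
te_Task 7 = (1 + 4·2 + 9)/6 = 18/6 = 3

Forward pass:
ES_Task 1 = 0; EF_Task 1 = 11
ES_Task 2 = 0; EF_Task 2 = 2
ES_Task 3 = 0; EF_Task 3 = 8
ES_Task 4 = 2; EF_Task 4 = 2+8 = 10
ES_Task 5 = 2; EF_Task 5 = 2+4 = 6
ES_Task 6 = max(EF_Task 1=11, EF_Task 3=8) = 11; EF_Task 6 = 11+7 = 18
ES_Task 7 = max(EF_Task 3=8, EF_Task 4=10, EF_Task 5=6, EF_Task 6=18) = 18; EF_Task 7 = 18+3 = 21
Expected project duration μ = 21 days. Critical path: Task 1 → Task 6 → Task 7.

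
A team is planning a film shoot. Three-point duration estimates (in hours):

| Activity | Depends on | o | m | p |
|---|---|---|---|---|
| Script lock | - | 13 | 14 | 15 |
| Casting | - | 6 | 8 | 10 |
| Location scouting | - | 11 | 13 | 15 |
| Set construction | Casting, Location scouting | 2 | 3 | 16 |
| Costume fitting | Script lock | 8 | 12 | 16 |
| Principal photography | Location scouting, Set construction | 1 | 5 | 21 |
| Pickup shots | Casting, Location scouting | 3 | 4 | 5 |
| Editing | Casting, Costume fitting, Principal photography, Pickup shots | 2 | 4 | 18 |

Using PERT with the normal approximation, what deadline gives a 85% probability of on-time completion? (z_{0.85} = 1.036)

35.1 hours

te_Script lock = (13 + 4·14 + 15)/6 = 84/6 = 14; σ²_Script lock = ((15−13)/6)² = 0.111
te_Casting = (6 + 4·8 + 10)/6 = 48/6 = 8; σ²_Casting = ((10−6)/6)² = 0.444
te_Location scouting = (11 + 4·13 + 15)/6 = 78/6 = 13; σ²_Location scouting = ((15−11)/6)² = 0.444
te_Set construction = (2 + 4·3 + 16)/6 = 30/6 = 5; σ²_Set construction = ((16−2)/6)² = 5.444
te_Costume fitting = (8 + 4·12 + 16)/6 = 72/6 = 12; σ²_Costume fitting = ((16−8)/6)² = 1.778
te_Principal photography = (1 + 4·5 + 21)/6 = 42/6 = 7; σ²_Principal photography = ((21−1)/6)² = 11.111
te_Pickup shots = (3 + 4·4 + 5)/6 = 24/6 = 4; σ²_Pickup shots = ((5−3)/6)² = 0.111
te_Editing = (2 + 4·4 + 18)/6 = 36/6 = 6; σ²_Editing = ((18−2)/6)² = 7.111

Forward pass:
ES_Script lock = 0; EF_Script lock = 14
ES_Casting = 0; EF_Casting = 8
ES_Location scouting = 0; EF_Location scouting = 13
ES_Set construction = max(EF_Casting=8, EF_Location scouting=13) = 13; EF_Set construction = 13+5 = 18
ES_Costume fitting = 14; EF_Costume fitting = 14+12 = 26
ES_Principal photography = max(EF_Location scouting=13, EF_Set construction=18) = 18; EF_Principal photography = 18+7 = 25
ES_Pickup shots = max(EF_Casting=8, EF_Location scouting=13) = 13; EF_Pickup shots = 13+4 = 17
ES_Editing = max(EF_Casting=8, EF_Costume fitting=26, EF_Principal photography=25, EF_Pickup shots=17) = 26; EF_Editing = 26+6 = 32
Expected project duration μ = 32 hours. Critical path: Script lock → Costume fitting → Editing.

Variance along critical path = 0.111 + 1.778 + 7.111 = 9.000; σ = 3.000 hours.
D = μ + z·σ = 32 + 1.036·3.000 = 35.1 hours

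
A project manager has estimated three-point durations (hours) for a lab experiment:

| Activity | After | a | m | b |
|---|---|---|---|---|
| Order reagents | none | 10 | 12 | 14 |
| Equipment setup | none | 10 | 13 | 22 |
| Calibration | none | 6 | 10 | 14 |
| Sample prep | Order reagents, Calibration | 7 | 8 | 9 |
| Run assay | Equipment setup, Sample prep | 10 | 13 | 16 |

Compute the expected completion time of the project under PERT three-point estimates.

te_Order reagents = (10 + 4·12 + 14)/6 = 72/6 = 12
te_Equipment setup = (10 + 4·13 + 22)/6 = 84/6 = 14
te_Calibration = (6 + 4·10 + 14)/6 = 60/6 = 10
te_Sample prep = (7 + 4·8 + 9)/6 = 48/6 = 8
te_Run assay = (10 + 4·13 + 16)/6 = 78/6 = 13

Forward pass:
ES_Order reagents = 0; EF_Order reagents = 12
ES_Equipment setup = 0; EF_Equipment setup = 14
ES_Calibration = 0; EF_Calibration = 10
ES_Sample prep = max(EF_Order reagents=12, EF_Calibration=10) = 12; EF_Sample prep = 12+8 = 20
ES_Run assay = max(EF_Equipment setup=14, EF_Sample prep=20) = 20; EF_Run assay = 20+13 = 33
Expected project duration μ = 33 hours. Critical path: Order reagents → Sample prep → Run assay.

33 hours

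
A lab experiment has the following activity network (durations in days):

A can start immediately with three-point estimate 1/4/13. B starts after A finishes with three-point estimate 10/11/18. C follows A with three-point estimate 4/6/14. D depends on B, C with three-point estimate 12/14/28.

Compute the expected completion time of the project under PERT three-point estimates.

33 days

te_A = (1 + 4·4 + 13)/6 = 30/6 = 5
te_B = (10 + 4·11 + 18)/6 = 72/6 = 12
te_C = (4 + 4·6 + 14)/6 = 42/6 = 7
te_D = (12 + 4·14 + 28)/6 = 96/6 = 16

Forward pass:
ES_A = 0; EF_A = 5
ES_B = 5; EF_B = 5+12 = 17
ES_C = 5; EF_C = 5+7 = 12
ES_D = max(EF_B=17, EF_C=12) = 17; EF_D = 17+16 = 33
Expected project duration μ = 33 days. Critical path: A → B → D.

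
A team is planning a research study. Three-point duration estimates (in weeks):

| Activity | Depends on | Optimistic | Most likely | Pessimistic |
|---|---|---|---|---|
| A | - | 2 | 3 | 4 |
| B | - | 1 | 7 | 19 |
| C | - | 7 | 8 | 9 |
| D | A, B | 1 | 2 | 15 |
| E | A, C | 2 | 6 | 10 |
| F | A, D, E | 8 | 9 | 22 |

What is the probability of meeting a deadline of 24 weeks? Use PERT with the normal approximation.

te_A = (2 + 4·3 + 4)/6 = 18/6 = 3; σ²_A = ((4−2)/6)² = 0.111
te_B = (1 + 4·7 + 19)/6 = 48/6 = 8; σ²_B = ((19−1)/6)² = 9.000
te_C = (7 + 4·8 + 9)/6 = 48/6 = 8; σ²_C = ((9−7)/6)² = 0.111
te_D = (1 + 4·2 + 15)/6 = 24/6 = 4; σ²_D = ((15−1)/6)² = 5.444
te_E = (2 + 4·6 + 10)/6 = 36/6 = 6; σ²_E = ((10−2)/6)² = 1.778
te_F = (8 + 4·9 + 22)/6 = 66/6 = 11; σ²_F = ((22−8)/6)² = 5.444

Forward pass:
ES_A = 0; EF_A = 3
ES_B = 0; EF_B = 8
ES_C = 0; EF_C = 8
ES_D = max(EF_A=3, EF_B=8) = 8; EF_D = 8+4 = 12
ES_E = max(EF_A=3, EF_C=8) = 8; EF_E = 8+6 = 14
ES_F = max(EF_A=3, EF_D=12, EF_E=14) = 14; EF_F = 14+11 = 25
Expected project duration μ = 25 weeks. Critical path: C → E → F.

Variance along critical path = 0.111 + 1.778 + 5.444 = 7.333; σ = √7.333 = 2.708 weeks.
Z = (24 − 25) / 2.708 = -0.369
P(T ≤ 24) = Φ(-0.369) ≈ 0.356

0.356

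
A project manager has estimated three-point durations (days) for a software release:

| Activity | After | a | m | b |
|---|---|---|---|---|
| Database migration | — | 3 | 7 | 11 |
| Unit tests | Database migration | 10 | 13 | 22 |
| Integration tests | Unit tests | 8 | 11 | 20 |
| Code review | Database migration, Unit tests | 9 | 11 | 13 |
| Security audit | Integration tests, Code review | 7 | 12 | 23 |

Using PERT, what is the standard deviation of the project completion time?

te_Database migration = (3 + 4·7 + 11)/6 = 42/6 = 7; σ²_Database migration = ((11−3)/6)² = 1.778
te_Unit tests = (10 + 4·13 + 22)/6 = 84/6 = 14; σ²_Unit tests = ((22−10)/6)² = 4.000
te_Integration tests = (8 + 4·11 + 20)/6 = 72/6 = 12; σ²_Integration tests = ((20−8)/6)² = 4.000
te_Code review = (9 + 4·11 + 13)/6 = 66/6 = 11; σ²_Code review = ((13−9)/6)² = 0.444
te_Security audit = (7 + 4·12 + 23)/6 = 78/6 = 13; σ²_Security audit = ((23−7)/6)² = 7.111

Forward pass:
ES_Database migration = 0; EF_Database migration = 7
ES_Unit tests = 7; EF_Unit tests = 7+14 = 21
ES_Integration tests = 21; EF_Integration tests = 21+12 = 33
ES_Code review = max(EF_Database migration=7, EF_Unit tests=21) = 21; EF_Code review = 21+11 = 32
ES_Security audit = max(EF_Integration tests=33, EF_Code review=32) = 33; EF_Security audit = 33+13 = 46
Expected project duration μ = 46 days. Critical path: Database migration → Unit tests → Integration tests → Security audit.

Variance along critical path = 1.778 + 4.000 + 4.000 + 7.111 = 16.889
σ = √16.889 = 4.110 days

4.11 days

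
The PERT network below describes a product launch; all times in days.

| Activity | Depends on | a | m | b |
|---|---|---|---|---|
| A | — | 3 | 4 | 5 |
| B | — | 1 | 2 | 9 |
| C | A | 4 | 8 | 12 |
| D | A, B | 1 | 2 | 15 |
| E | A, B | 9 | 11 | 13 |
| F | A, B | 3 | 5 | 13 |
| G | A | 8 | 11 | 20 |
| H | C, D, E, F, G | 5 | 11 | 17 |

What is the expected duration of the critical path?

27 days

te_A = (3 + 4·4 + 5)/6 = 24/6 = 4
te_B = (1 + 4·2 + 9)/6 = 18/6 = 3
te_C = (4 + 4·8 + 12)/6 = 48/6 = 8
te_D = (1 + 4·2 + 15)/6 = 24/6 = 4
te_E = (9 + 4·11 + 13)/6 = 66/6 = 11
te_F = (3 + 4·5 + 13)/6 = 36/6 = 6
te_G = (8 + 4·11 + 20)/6 = 72/6 = 12
te_H = (5 + 4·11 + 17)/6 = 66/6 = 11

Forward pass:
ES_A = 0; EF_A = 4
ES_B = 0; EF_B = 3
ES_C = 4; EF_C = 4+8 = 12
ES_D = max(EF_A=4, EF_B=3) = 4; EF_D = 4+4 = 8
ES_E = max(EF_A=4, EF_B=3) = 4; EF_E = 4+11 = 15
ES_F = max(EF_A=4, EF_B=3) = 4; EF_F = 4+6 = 10
ES_G = 4; EF_G = 4+12 = 16
ES_H = max(EF_C=12, EF_D=8, EF_E=15, EF_F=10, EF_G=16) = 16; EF_H = 16+11 = 27
Expected project duration μ = 27 days. Critical path: A → G → H.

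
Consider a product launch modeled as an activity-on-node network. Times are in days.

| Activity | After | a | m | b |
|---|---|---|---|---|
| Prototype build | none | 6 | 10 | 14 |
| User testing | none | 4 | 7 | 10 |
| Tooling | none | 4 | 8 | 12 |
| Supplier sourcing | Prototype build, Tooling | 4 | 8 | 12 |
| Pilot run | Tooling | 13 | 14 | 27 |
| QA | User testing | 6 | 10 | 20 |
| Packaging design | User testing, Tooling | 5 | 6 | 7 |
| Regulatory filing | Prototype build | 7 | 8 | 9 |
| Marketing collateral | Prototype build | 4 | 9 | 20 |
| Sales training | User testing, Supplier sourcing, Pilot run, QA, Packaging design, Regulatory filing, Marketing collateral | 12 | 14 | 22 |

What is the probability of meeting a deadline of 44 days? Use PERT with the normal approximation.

te_Prototype build = (6 + 4·10 + 14)/6 = 60/6 = 10; σ²_Prototype build = ((14−6)/6)² = 1.778
te_User testing = (4 + 4·7 + 10)/6 = 42/6 = 7; σ²_User testing = ((10−4)/6)² = 1.000
te_Tooling = (4 + 4·8 + 12)/6 = 48/6 = 8; σ²_Tooling = ((12−4)/6)² = 1.778
te_Supplier sourcing = (4 + 4·8 + 12)/6 = 48/6 = 8; σ²_Supplier sourcing = ((12−4)/6)² = 1.778
te_Pilot run = (13 + 4·14 + 27)/6 = 96/6 = 16; σ²_Pilot run = ((27−13)/6)² = 5.444
te_QA = (6 + 4·10 + 20)/6 = 66/6 = 11; σ²_QA = ((20−6)/6)² = 5.444
te_Packaging design = (5 + 4·6 + 7)/6 = 36/6 = 6; σ²_Packaging design = ((7−5)/6)² = 0.111
te_Regulatory filing = (7 + 4·8 + 9)/6 = 48/6 = 8; σ²_Regulatory filing = ((9−7)/6)² = 0.111
te_Marketing collateral = (4 + 4·9 + 20)/6 = 60/6 = 10; σ²_Marketing collateral = ((20−4)/6)² = 7.111
te_Sales training = (12 + 4·14 + 22)/6 = 90/6 = 15; σ²_Sales training = ((22−12)/6)² = 2.778

Forward pass:
ES_Prototype build = 0; EF_Prototype build = 10
ES_User testing = 0; EF_User testing = 7
ES_Tooling = 0; EF_Tooling = 8
ES_Supplier sourcing = max(EF_Prototype build=10, EF_Tooling=8) = 10; EF_Supplier sourcing = 10+8 = 18
ES_Pilot run = 8; EF_Pilot run = 8+16 = 24
ES_QA = 7; EF_QA = 7+11 = 18
ES_Packaging design = max(EF_User testing=7, EF_Tooling=8) = 8; EF_Packaging design = 8+6 = 14
ES_Regulatory filing = 10; EF_Regulatory filing = 10+8 = 18
ES_Marketing collateral = 10; EF_Marketing collateral = 10+10 = 20
ES_Sales training = max(EF_User testing=7, EF_Supplier sourcing=18, EF_Pilot run=24, EF_QA=18, EF_Packaging design=14, EF_Regulatory filing=18, EF_Marketing collateral=20) = 24; EF_Sales training = 24+15 = 39
Expected project duration μ = 39 days. Critical path: Tooling → Pilot run → Sales training.

Variance along critical path = 1.778 + 5.444 + 2.778 = 10.000; σ = √10.000 = 3.162 days.
Z = (44 − 39) / 3.162 = 1.581
P(T ≤ 44) = Φ(1.581) ≈ 0.943

0.943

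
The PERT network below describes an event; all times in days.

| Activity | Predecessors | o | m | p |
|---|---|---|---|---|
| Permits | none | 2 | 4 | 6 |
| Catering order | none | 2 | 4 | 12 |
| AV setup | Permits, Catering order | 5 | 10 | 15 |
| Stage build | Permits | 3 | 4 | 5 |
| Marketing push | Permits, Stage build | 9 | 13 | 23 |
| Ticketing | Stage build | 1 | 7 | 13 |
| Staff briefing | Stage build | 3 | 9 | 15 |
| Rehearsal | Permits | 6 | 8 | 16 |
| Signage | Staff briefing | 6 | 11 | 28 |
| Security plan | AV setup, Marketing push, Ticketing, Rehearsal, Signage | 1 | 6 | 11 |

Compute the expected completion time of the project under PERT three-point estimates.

36 days

te_Permits = (2 + 4·4 + 6)/6 = 24/6 = 4
te_Catering order = (2 + 4·4 + 12)/6 = 30/6 = 5
te_AV setup = (5 + 4·10 + 15)/6 = 60/6 = 10
te_Stage build = (3 + 4·4 + 5)/6 = 24/6 = 4
te_Marketing push = (9 + 4·13 + 23)/6 = 84/6 = 14
te_Ticketing = (1 + 4·7 + 13)/6 = 42/6 = 7
te_Staff briefing = (3 + 4·9 + 15)/6 = 54/6 = 9
te_Rehearsal = (6 + 4·8 + 16)/6 = 54/6 = 9
te_Signage = (6 + 4·11 + 28)/6 = 78/6 = 13
te_Security plan = (1 + 4·6 + 11)/6 = 36/6 = 6

Forward pass:
ES_Permits = 0; EF_Permits = 4
ES_Catering order = 0; EF_Catering order = 5
ES_AV setup = max(EF_Permits=4, EF_Catering order=5) = 5; EF_AV setup = 5+10 = 15
ES_Stage build = 4; EF_Stage build = 4+4 = 8
ES_Marketing push = max(EF_Permits=4, EF_Stage build=8) = 8; EF_Marketing push = 8+14 = 22
ES_Ticketing = 8; EF_Ticketing = 8+7 = 15
ES_Staff briefing = 8; EF_Staff briefing = 8+9 = 17
ES_Rehearsal = 4; EF_Rehearsal = 4+9 = 13
ES_Signage = 17; EF_Signage = 17+13 = 30
ES_Security plan = max(EF_AV setup=15, EF_Marketing push=22, EF_Ticketing=15, EF_Rehearsal=13, EF_Signage=30) = 30; EF_Security plan = 30+6 = 36
Expected project duration μ = 36 days. Critical path: Permits → Stage build → Staff briefing → Signage → Security plan.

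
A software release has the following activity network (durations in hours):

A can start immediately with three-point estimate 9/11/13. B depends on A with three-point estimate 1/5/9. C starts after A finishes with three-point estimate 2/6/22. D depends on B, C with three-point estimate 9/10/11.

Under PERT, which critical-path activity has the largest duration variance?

te_A = (9 + 4·11 + 13)/6 = 66/6 = 11; σ²_A = ((13−9)/6)² = 0.444
te_B = (1 + 4·5 + 9)/6 = 30/6 = 5; σ²_B = ((9−1)/6)² = 1.778
te_C = (2 + 4·6 + 22)/6 = 48/6 = 8; σ²_C = ((22−2)/6)² = 11.111
te_D = (9 + 4·10 + 11)/6 = 60/6 = 10; σ²_D = ((11−9)/6)² = 0.111

Forward pass:
ES_A = 0; EF_A = 11
ES_B = 11; EF_B = 11+5 = 16
ES_C = 11; EF_C = 11+8 = 19
ES_D = max(EF_B=16, EF_C=19) = 19; EF_D = 19+10 = 29
Expected project duration μ = 29 hours. Critical path: A → C → D.

Variances on critical path: σ²_A=0.444, σ²_C=11.111, σ²_D=0.111.
Largest is σ²_C = 11.111.

C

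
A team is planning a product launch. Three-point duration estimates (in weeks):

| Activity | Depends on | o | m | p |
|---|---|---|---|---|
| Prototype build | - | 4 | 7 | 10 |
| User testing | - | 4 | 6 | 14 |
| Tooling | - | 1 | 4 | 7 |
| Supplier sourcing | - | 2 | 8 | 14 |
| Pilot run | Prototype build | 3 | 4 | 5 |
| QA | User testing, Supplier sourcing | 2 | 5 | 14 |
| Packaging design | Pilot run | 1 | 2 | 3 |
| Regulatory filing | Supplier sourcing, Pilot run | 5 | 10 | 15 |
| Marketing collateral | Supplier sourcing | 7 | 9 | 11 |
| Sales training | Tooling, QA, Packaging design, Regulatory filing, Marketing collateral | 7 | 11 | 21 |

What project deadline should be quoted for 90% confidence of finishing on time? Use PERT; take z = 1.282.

36.9 weeks

te_Prototype build = (4 + 4·7 + 10)/6 = 42/6 = 7; σ²_Prototype build = ((10−4)/6)² = 1.000
te_User testing = (4 + 4·6 + 14)/6 = 42/6 = 7; σ²_User testing = ((14−4)/6)² = 2.778
te_Tooling = (1 + 4·4 + 7)/6 = 24/6 = 4; σ²_Tooling = ((7−1)/6)² = 1.000
te_Supplier sourcing = (2 + 4·8 + 14)/6 = 48/6 = 8; σ²_Supplier sourcing = ((14−2)/6)² = 4.000
te_Pilot run = (3 + 4·4 + 5)/6 = 24/6 = 4; σ²_Pilot run = ((5−3)/6)² = 0.111
te_QA = (2 + 4·5 + 14)/6 = 36/6 = 6; σ²_QA = ((14−2)/6)² = 4.000
te_Packaging design = (1 + 4·2 + 3)/6 = 12/6 = 2; σ²_Packaging design = ((3−1)/6)² = 0.111
te_Regulatory filing = (5 + 4·10 + 15)/6 = 60/6 = 10; σ²_Regulatory filing = ((15−5)/6)² = 2.778
te_Marketing collateral = (7 + 4·9 + 11)/6 = 54/6 = 9; σ²_Marketing collateral = ((11−7)/6)² = 0.444
te_Sales training = (7 + 4·11 + 21)/6 = 72/6 = 12; σ²_Sales training = ((21−7)/6)² = 5.444

Forward pass:
ES_Prototype build = 0; EF_Prototype build = 7
ES_User testing = 0; EF_User testing = 7
ES_Tooling = 0; EF_Tooling = 4
ES_Supplier sourcing = 0; EF_Supplier sourcing = 8
ES_Pilot run = 7; EF_Pilot run = 7+4 = 11
ES_QA = max(EF_User testing=7, EF_Supplier sourcing=8) = 8; EF_QA = 8+6 = 14
ES_Packaging design = 11; EF_Packaging design = 11+2 = 13
ES_Regulatory filing = max(EF_Supplier sourcing=8, EF_Pilot run=11) = 11; EF_Regulatory filing = 11+10 = 21
ES_Marketing collateral = 8; EF_Marketing collateral = 8+9 = 17
ES_Sales training = max(EF_Tooling=4, EF_QA=14, EF_Packaging design=13, EF_Regulatory filing=21, EF_Marketing collateral=17) = 21; EF_Sales training = 21+12 = 33
Expected project duration μ = 33 weeks. Critical path: Prototype build → Pilot run → Regulatory filing → Sales training.

Variance along critical path = 1.000 + 0.111 + 2.778 + 5.444 = 9.333; σ = 3.055 weeks.
D = μ + z·σ = 33 + 1.282·3.055 = 36.9 weeks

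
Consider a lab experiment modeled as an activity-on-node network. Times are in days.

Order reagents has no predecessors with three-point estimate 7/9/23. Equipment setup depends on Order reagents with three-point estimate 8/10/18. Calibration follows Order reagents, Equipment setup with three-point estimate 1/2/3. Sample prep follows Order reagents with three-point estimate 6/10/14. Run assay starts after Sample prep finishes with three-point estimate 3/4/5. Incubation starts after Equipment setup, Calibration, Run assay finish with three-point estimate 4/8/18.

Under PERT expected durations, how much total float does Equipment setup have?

1 days

te_Order reagents = (7 + 4·9 + 23)/6 = 66/6 = 11
te_Equipment setup = (8 + 4·10 + 18)/6 = 66/6 = 11
te_Calibration = (1 + 4·2 + 3)/6 = 12/6 = 2
te_Sample prep = (6 + 4·10 + 14)/6 = 60/6 = 10
te_Run assay = (3 + 4·4 + 5)/6 = 24/6 = 4
te_Incubation = (4 + 4·8 + 18)/6 = 54/6 = 9

Forward pass:
ES_Order reagents = 0; EF_Order reagents = 11
ES_Equipment setup = 11; EF_Equipment setup = 11+11 = 22
ES_Calibration = max(EF_Order reagents=11, EF_Equipment setup=22) = 22; EF_Calibration = 22+2 = 24
ES_Sample prep = 11; EF_Sample prep = 11+10 = 21
ES_Run assay = 21; EF_Run assay = 21+4 = 25
ES_Incubation = max(EF_Equipment setup=22, EF_Calibration=24, EF_Run assay=25) = 25; EF_Incubation = 25+9 = 34
Expected project duration μ = 34 days. Critical path: Order reagents → Sample prep → Run assay → Incubation.

Backward pass:
LF_Incubation = 34; LS_Incubation = 34−9 = 25
LF_Run assay = LS_Incubation = 25; LS_Run assay = 25−4 = 21
LF_Sample prep = LS_Run assay = 21; LS_Sample prep = 21−10 = 11
LF_Calibration = LS_Incubation = 25; LS_Calibration = 25−2 = 23
LF_Equipment setup = min(LS_Calibration=23, LS_Incubation=25) = 23; LS_Equipment setup = 23−11 = 12
LF_Order reagents = min(LS_Equipment setup=12, LS_Calibration=23, LS_Sample prep=11) = 11; LS_Order reagents = 11−11 = 0
Slack_Equipment setup = LS_Equipment setup − ES_Equipment setup = 12 − 11 = 1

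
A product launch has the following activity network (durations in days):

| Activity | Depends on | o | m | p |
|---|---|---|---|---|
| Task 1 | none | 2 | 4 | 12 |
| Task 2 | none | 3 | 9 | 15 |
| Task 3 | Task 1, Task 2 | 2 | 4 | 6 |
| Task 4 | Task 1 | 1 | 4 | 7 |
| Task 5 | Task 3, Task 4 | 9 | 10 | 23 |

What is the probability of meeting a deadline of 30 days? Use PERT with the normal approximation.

te_Task 1 = (2 + 4·4 + 12)/6 = 30/6 = 5; σ²_Task 1 = ((12−2)/6)² = 2.778
te_Task 2 = (3 + 4·9 + 15)/6 = 54/6 = 9; σ²_Task 2 = ((15−3)/6)² = 4.000
te_Task 3 = (2 + 4·4 + 6)/6 = 24/6 = 4; σ²_Task 3 = ((6−2)/6)² = 0.444
te_Task 4 = (1 + 4·4 + 7)/6 = 24/6 = 4; σ²_Task 4 = ((7−1)/6)² = 1.000
te_Task 5 = (9 + 4·10 + 23)/6 = 72/6 = 12; σ²_Task 5 = ((23−9)/6)² = 5.444

Forward pass:
ES_Task 1 = 0; EF_Task 1 = 5
ES_Task 2 = 0; EF_Task 2 = 9
ES_Task 3 = max(EF_Task 1=5, EF_Task 2=9) = 9; EF_Task 3 = 9+4 = 13
ES_Task 4 = 5; EF_Task 4 = 5+4 = 9
ES_Task 5 = max(EF_Task 3=13, EF_Task 4=9) = 13; EF_Task 5 = 13+12 = 25
Expected project duration μ = 25 days. Critical path: Task 2 → Task 3 → Task 5.

Variance along critical path = 4.000 + 0.444 + 5.444 = 9.889; σ = √9.889 = 3.145 days.
Z = (30 − 25) / 3.145 = 1.590
P(T ≤ 30) = Φ(1.590) ≈ 0.944

0.944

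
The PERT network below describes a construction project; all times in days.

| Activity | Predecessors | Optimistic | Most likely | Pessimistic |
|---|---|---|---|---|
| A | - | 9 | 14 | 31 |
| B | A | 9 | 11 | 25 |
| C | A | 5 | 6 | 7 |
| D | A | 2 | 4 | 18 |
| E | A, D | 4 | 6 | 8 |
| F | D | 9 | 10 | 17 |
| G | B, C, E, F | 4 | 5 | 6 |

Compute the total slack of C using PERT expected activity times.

te_A = (9 + 4·14 + 31)/6 = 96/6 = 16
te_B = (9 + 4·11 + 25)/6 = 78/6 = 13
te_C = (5 + 4·6 + 7)/6 = 36/6 = 6
te_D = (2 + 4·4 + 18)/6 = 36/6 = 6
te_E = (4 + 4·6 + 8)/6 = 36/6 = 6
te_F = (9 + 4·10 + 17)/6 = 66/6 = 11
te_G = (4 + 4·5 + 6)/6 = 30/6 = 5

Forward pass:
ES_A = 0; EF_A = 16
ES_B = 16; EF_B = 16+13 = 29
ES_C = 16; EF_C = 16+6 = 22
ES_D = 16; EF_D = 16+6 = 22
ES_E = max(EF_A=16, EF_D=22) = 22; EF_E = 22+6 = 28
ES_F = 22; EF_F = 22+11 = 33
ES_G = max(EF_B=29, EF_C=22, EF_E=28, EF_F=33) = 33; EF_G = 33+5 = 38
Expected project duration μ = 38 days. Critical path: A → D → F → G.

Backward pass:
LF_G = 38; LS_G = 38−5 = 33
LF_F = LS_G = 33; LS_F = 33−11 = 22
LF_E = LS_G = 33; LS_E = 33−6 = 27
LF_D = min(LS_E=27, LS_F=22) = 22; LS_D = 22−6 = 16
LF_C = LS_G = 33; LS_C = 33−6 = 27
LF_B = LS_G = 33; LS_B = 33−13 = 20
LF_A = min(LS_B=20, LS_C=27, LS_D=16, LS_E=27) = 16; LS_A = 16−16 = 0
Slack_C = LS_C − ES_C = 27 − 16 = 11

11 days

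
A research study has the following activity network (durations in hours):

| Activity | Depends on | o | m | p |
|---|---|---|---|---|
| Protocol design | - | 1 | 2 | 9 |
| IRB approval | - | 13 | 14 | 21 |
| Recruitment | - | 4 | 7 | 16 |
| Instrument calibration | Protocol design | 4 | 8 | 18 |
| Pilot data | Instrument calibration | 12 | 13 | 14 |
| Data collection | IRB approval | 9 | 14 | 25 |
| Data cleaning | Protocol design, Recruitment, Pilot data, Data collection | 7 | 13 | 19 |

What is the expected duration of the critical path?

te_Protocol design = (1 + 4·2 + 9)/6 = 18/6 = 3
te_IRB approval = (13 + 4·14 + 21)/6 = 90/6 = 15
te_Recruitment = (4 + 4·7 + 16)/6 = 48/6 = 8
te_Instrument calibration = (4 + 4·8 + 18)/6 = 54/6 = 9
te_Pilot data = (12 + 4·13 + 14)/6 = 78/6 = 13
te_Data collection = (9 + 4·14 + 25)/6 = 90/6 = 15
te_Data cleaning = (7 + 4·13 + 19)/6 = 78/6 = 13

Forward pass:
ES_Protocol design = 0; EF_Protocol design = 3
ES_IRB approval = 0; EF_IRB approval = 15
ES_Recruitment = 0; EF_Recruitment = 8
ES_Instrument calibration = 3; EF_Instrument calibration = 3+9 = 12
ES_Pilot data = 12; EF_Pilot data = 12+13 = 25
ES_Data collection = 15; EF_Data collection = 15+15 = 30
ES_Data cleaning = max(EF_Protocol design=3, EF_Recruitment=8, EF_Pilot data=25, EF_Data collection=30) = 30; EF_Data cleaning = 30+13 = 43
Expected project duration μ = 43 hours. Critical path: IRB approval → Data collection → Data cleaning.

43 hours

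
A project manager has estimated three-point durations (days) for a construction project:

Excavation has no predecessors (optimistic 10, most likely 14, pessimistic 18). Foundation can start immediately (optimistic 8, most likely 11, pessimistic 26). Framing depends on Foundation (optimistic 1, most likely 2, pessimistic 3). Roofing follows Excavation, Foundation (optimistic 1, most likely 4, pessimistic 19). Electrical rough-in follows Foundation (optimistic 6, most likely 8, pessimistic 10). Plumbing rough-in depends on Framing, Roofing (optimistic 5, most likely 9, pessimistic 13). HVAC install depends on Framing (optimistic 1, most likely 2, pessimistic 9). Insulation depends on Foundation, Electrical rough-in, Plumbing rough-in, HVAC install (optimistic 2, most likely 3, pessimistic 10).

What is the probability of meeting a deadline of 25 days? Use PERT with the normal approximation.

te_Excavation = (10 + 4·14 + 18)/6 = 84/6 = 14; σ²_Excavation = ((18−10)/6)² = 1.778
te_Foundation = (8 + 4·11 + 26)/6 = 78/6 = 13; σ²_Foundation = ((26−8)/6)² = 9.000
te_Framing = (1 + 4·2 + 3)/6 = 12/6 = 2; σ²_Framing = ((3−1)/6)² = 0.111
te_Roofing = (1 + 4·4 + 19)/6 = 36/6 = 6; σ²_Roofing = ((19−1)/6)² = 9.000
te_Electrical rough-in = (6 + 4·8 + 10)/6 = 48/6 = 8; σ²_Electrical rough-in = ((10−6)/6)² = 0.444
te_Plumbing rough-in = (5 + 4·9 + 13)/6 = 54/6 = 9; σ²_Plumbing rough-in = ((13−5)/6)² = 1.778
te_HVAC install = (1 + 4·2 + 9)/6 = 18/6 = 3; σ²_HVAC install = ((9−1)/6)² = 1.778
te_Insulation = (2 + 4·3 + 10)/6 = 24/6 = 4; σ²_Insulation = ((10−2)/6)² = 1.778

Forward pass:
ES_Excavation = 0; EF_Excavation = 14
ES_Foundation = 0; EF_Foundation = 13
ES_Framing = 13; EF_Framing = 13+2 = 15
ES_Roofing = max(EF_Excavation=14, EF_Foundation=13) = 14; EF_Roofing = 14+6 = 20
ES_Electrical rough-in = 13; EF_Electrical rough-in = 13+8 = 21
ES_Plumbing rough-in = max(EF_Framing=15, EF_Roofing=20) = 20; EF_Plumbing rough-in = 20+9 = 29
ES_HVAC install = 15; EF_HVAC install = 15+3 = 18
ES_Insulation = max(EF_Foundation=13, EF_Electrical rough-in=21, EF_Plumbing rough-in=29, EF_HVAC install=18) = 29; EF_Insulation = 29+4 = 33
Expected project duration μ = 33 days. Critical path: Excavation → Roofing → Plumbing rough-in → Insulation.

Variance along critical path = 1.778 + 9.000 + 1.778 + 1.778 = 14.333; σ = √14.333 = 3.786 days.
Z = (25 − 33) / 3.786 = -2.113
P(T ≤ 25) = Φ(-2.113) ≈ 0.017

0.017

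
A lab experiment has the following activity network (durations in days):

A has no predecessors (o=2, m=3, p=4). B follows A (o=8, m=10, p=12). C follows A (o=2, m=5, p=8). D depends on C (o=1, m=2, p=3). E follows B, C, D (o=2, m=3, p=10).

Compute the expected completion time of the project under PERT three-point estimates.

17 days

te_A = (2 + 4·3 + 4)/6 = 18/6 = 3
te_B = (8 + 4·10 + 12)/6 = 60/6 = 10
te_C = (2 + 4·5 + 8)/6 = 30/6 = 5
te_D = (1 + 4·2 + 3)/6 = 12/6 = 2
te_E = (2 + 4·3 + 10)/6 = 24/6 = 4

Forward pass:
ES_A = 0; EF_A = 3
ES_B = 3; EF_B = 3+10 = 13
ES_C = 3; EF_C = 3+5 = 8
ES_D = 8; EF_D = 8+2 = 10
ES_E = max(EF_B=13, EF_C=8, EF_D=10) = 13; EF_E = 13+4 = 17
Expected project duration μ = 17 days. Critical path: A → B → E.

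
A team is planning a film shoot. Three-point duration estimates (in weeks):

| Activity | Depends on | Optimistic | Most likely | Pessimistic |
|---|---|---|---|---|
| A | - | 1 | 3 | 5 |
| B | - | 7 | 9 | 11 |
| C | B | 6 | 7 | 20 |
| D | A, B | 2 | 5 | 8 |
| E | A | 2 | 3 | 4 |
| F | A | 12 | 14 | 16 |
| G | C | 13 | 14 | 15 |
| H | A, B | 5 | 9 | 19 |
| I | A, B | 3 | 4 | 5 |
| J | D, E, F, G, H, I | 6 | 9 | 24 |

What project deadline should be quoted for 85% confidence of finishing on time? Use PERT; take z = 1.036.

47.0 weeks

te_A = (1 + 4·3 + 5)/6 = 18/6 = 3; σ²_A = ((5−1)/6)² = 0.444
te_B = (7 + 4·9 + 11)/6 = 54/6 = 9; σ²_B = ((11−7)/6)² = 0.444
te_C = (6 + 4·7 + 20)/6 = 54/6 = 9; σ²_C = ((20−6)/6)² = 5.444
te_D = (2 + 4·5 + 8)/6 = 30/6 = 5; σ²_D = ((8−2)/6)² = 1.000
te_E = (2 + 4·3 + 4)/6 = 18/6 = 3; σ²_E = ((4−2)/6)² = 0.111
te_F = (12 + 4·14 + 16)/6 = 84/6 = 14; σ²_F = ((16−12)/6)² = 0.444
te_G = (13 + 4·14 + 15)/6 = 84/6 = 14; σ²_G = ((15−13)/6)² = 0.111
te_H = (5 + 4·9 + 19)/6 = 60/6 = 10; σ²_H = ((19−5)/6)² = 5.444
te_I = (3 + 4·4 + 5)/6 = 24/6 = 4; σ²_I = ((5−3)/6)² = 0.111
te_J = (6 + 4·9 + 24)/6 = 66/6 = 11; σ²_J = ((24−6)/6)² = 9.000

Forward pass:
ES_A = 0; EF_A = 3
ES_B = 0; EF_B = 9
ES_C = 9; EF_C = 9+9 = 18
ES_D = max(EF_A=3, EF_B=9) = 9; EF_D = 9+5 = 14
ES_E = 3; EF_E = 3+3 = 6
ES_F = 3; EF_F = 3+14 = 17
ES_G = 18; EF_G = 18+14 = 32
ES_H = max(EF_A=3, EF_B=9) = 9; EF_H = 9+10 = 19
ES_I = max(EF_A=3, EF_B=9) = 9; EF_I = 9+4 = 13
ES_J = max(EF_D=14, EF_E=6, EF_F=17, EF_G=32, EF_H=19, EF_I=13) = 32; EF_J = 32+11 = 43
Expected project duration μ = 43 weeks. Critical path: B → C → G → J.

Variance along critical path = 0.444 + 5.444 + 0.111 + 9.000 = 15.000; σ = 3.873 weeks.
D = μ + z·σ = 43 + 1.036·3.873 = 47.0 weeks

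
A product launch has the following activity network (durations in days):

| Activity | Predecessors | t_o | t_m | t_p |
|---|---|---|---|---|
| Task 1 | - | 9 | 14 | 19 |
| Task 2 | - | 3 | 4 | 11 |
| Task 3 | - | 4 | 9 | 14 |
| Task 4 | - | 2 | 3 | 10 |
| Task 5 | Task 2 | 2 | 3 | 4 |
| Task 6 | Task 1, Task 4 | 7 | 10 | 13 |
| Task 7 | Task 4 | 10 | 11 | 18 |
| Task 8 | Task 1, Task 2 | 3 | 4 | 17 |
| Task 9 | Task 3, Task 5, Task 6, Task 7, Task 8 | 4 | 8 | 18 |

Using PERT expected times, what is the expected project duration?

33 days

te_Task 1 = (9 + 4·14 + 19)/6 = 84/6 = 14
te_Task 2 = (3 + 4·4 + 11)/6 = 30/6 = 5
te_Task 3 = (4 + 4·9 + 14)/6 = 54/6 = 9
te_Task 4 = (2 + 4·3 + 10)/6 = 24/6 = 4
te_Task 5 = (2 + 4·3 + 4)/6 = 18/6 = 3
te_Task 6 = (7 + 4·10 + 13)/6 = 60/6 = 10
te_Task 7 = (10 + 4·11 + 18)/6 = 72/6 = 12
te_Task 8 = (3 + 4·4 + 17)/6 = 36/6 = 6
te_Task 9 = (4 + 4·8 + 18)/6 = 54/6 = 9

Forward pass:
ES_Task 1 = 0; EF_Task 1 = 14
ES_Task 2 = 0; EF_Task 2 = 5
ES_Task 3 = 0; EF_Task 3 = 9
ES_Task 4 = 0; EF_Task 4 = 4
ES_Task 5 = 5; EF_Task 5 = 5+3 = 8
ES_Task 6 = max(EF_Task 1=14, EF_Task 4=4) = 14; EF_Task 6 = 14+10 = 24
ES_Task 7 = 4; EF_Task 7 = 4+12 = 16
ES_Task 8 = max(EF_Task 1=14, EF_Task 2=5) = 14; EF_Task 8 = 14+6 = 20
ES_Task 9 = max(EF_Task 3=9, EF_Task 5=8, EF_Task 6=24, EF_Task 7=16, EF_Task 8=20) = 24; EF_Task 9 = 24+9 = 33
Expected project duration μ = 33 days. Critical path: Task 1 → Task 6 → Task 9.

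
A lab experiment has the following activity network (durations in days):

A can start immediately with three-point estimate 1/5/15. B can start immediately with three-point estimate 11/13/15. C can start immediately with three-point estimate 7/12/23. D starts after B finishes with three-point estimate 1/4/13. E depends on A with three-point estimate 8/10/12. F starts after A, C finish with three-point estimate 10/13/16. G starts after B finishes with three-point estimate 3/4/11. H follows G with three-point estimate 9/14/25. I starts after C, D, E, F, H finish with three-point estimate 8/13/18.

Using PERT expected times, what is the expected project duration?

46 days

te_A = (1 + 4·5 + 15)/6 = 36/6 = 6
te_B = (11 + 4·13 + 15)/6 = 78/6 = 13
te_C = (7 + 4·12 + 23)/6 = 78/6 = 13
te_D = (1 + 4·4 + 13)/6 = 30/6 = 5
te_E = (8 + 4·10 + 12)/6 = 60/6 = 10
te_F = (10 + 4·13 + 16)/6 = 78/6 = 13
te_G = (3 + 4·4 + 11)/6 = 30/6 = 5
te_H = (9 + 4·14 + 25)/6 = 90/6 = 15
te_I = (8 + 4·13 + 18)/6 = 78/6 = 13

Forward pass:
ES_A = 0; EF_A = 6
ES_B = 0; EF_B = 13
ES_C = 0; EF_C = 13
ES_D = 13; EF_D = 13+5 = 18
ES_E = 6; EF_E = 6+10 = 16
ES_F = max(EF_A=6, EF_C=13) = 13; EF_F = 13+13 = 26
ES_G = 13; EF_G = 13+5 = 18
ES_H = 18; EF_H = 18+15 = 33
ES_I = max(EF_C=13, EF_D=18, EF_E=16, EF_F=26, EF_H=33) = 33; EF_I = 33+13 = 46
Expected project duration μ = 46 days. Critical path: B → G → H → I.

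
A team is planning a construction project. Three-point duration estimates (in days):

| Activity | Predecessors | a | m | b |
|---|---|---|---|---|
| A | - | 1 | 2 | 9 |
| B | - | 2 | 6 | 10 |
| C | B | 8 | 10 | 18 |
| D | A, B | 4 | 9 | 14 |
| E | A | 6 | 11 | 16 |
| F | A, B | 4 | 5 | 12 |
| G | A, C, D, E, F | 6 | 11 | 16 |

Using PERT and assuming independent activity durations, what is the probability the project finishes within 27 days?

0.356

te_A = (1 + 4·2 + 9)/6 = 18/6 = 3; σ²_A = ((9−1)/6)² = 1.778
te_B = (2 + 4·6 + 10)/6 = 36/6 = 6; σ²_B = ((10−2)/6)² = 1.778
te_C = (8 + 4·10 + 18)/6 = 66/6 = 11; σ²_C = ((18−8)/6)² = 2.778
te_D = (4 + 4·9 + 14)/6 = 54/6 = 9; σ²_D = ((14−4)/6)² = 2.778
te_E = (6 + 4·11 + 16)/6 = 66/6 = 11; σ²_E = ((16−6)/6)² = 2.778
te_F = (4 + 4·5 + 12)/6 = 36/6 = 6; σ²_F = ((12−4)/6)² = 1.778
te_G = (6 + 4·11 + 16)/6 = 66/6 = 11; σ²_G = ((16−6)/6)² = 2.778

Forward pass:
ES_A = 0; EF_A = 3
ES_B = 0; EF_B = 6
ES_C = 6; EF_C = 6+11 = 17
ES_D = max(EF_A=3, EF_B=6) = 6; EF_D = 6+9 = 15
ES_E = 3; EF_E = 3+11 = 14
ES_F = max(EF_A=3, EF_B=6) = 6; EF_F = 6+6 = 12
ES_G = max(EF_A=3, EF_C=17, EF_D=15, EF_E=14, EF_F=12) = 17; EF_G = 17+11 = 28
Expected project duration μ = 28 days. Critical path: B → C → G.

Variance along critical path = 1.778 + 2.778 + 2.778 = 7.333; σ = √7.333 = 2.708 days.
Z = (27 − 28) / 2.708 = -0.369
P(T ≤ 27) = Φ(-0.369) ≈ 0.356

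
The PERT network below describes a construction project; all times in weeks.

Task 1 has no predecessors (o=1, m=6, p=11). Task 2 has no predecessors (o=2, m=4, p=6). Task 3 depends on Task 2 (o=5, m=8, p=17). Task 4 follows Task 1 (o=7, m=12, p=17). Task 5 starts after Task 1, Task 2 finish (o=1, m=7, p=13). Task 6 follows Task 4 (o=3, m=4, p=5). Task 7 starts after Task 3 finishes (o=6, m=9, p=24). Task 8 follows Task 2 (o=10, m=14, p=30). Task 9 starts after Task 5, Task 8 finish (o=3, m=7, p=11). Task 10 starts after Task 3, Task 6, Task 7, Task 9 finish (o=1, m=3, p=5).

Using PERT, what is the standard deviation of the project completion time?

3.71 weeks

te_Task 1 = (1 + 4·6 + 11)/6 = 36/6 = 6; σ²_Task 1 = ((11−1)/6)² = 2.778
te_Task 2 = (2 + 4·4 + 6)/6 = 24/6 = 4; σ²_Task 2 = ((6−2)/6)² = 0.444
te_Task 3 = (5 + 4·8 + 17)/6 = 54/6 = 9; σ²_Task 3 = ((17−5)/6)² = 4.000
te_Task 4 = (7 + 4·12 + 17)/6 = 72/6 = 12; σ²_Task 4 = ((17−7)/6)² = 2.778
te_Task 5 = (1 + 4·7 + 13)/6 = 42/6 = 7; σ²_Task 5 = ((13−1)/6)² = 4.000
te_Task 6 = (3 + 4·4 + 5)/6 = 24/6 = 4; σ²_Task 6 = ((5−3)/6)² = 0.111
te_Task 7 = (6 + 4·9 + 24)/6 = 66/6 = 11; σ²_Task 7 = ((24−6)/6)² = 9.000
te_Task 8 = (10 + 4·14 + 30)/6 = 96/6 = 16; σ²_Task 8 = ((30−10)/6)² = 11.111
te_Task 9 = (3 + 4·7 + 11)/6 = 42/6 = 7; σ²_Task 9 = ((11−3)/6)² = 1.778
te_Task 10 = (1 + 4·3 + 5)/6 = 18/6 = 3; σ²_Task 10 = ((5−1)/6)² = 0.444

Forward pass:
ES_Task 1 = 0; EF_Task 1 = 6
ES_Task 2 = 0; EF_Task 2 = 4
ES_Task 3 = 4; EF_Task 3 = 4+9 = 13
ES_Task 4 = 6; EF_Task 4 = 6+12 = 18
ES_Task 5 = max(EF_Task 1=6, EF_Task 2=4) = 6; EF_Task 5 = 6+7 = 13
ES_Task 6 = 18; EF_Task 6 = 18+4 = 22
ES_Task 7 = 13; EF_Task 7 = 13+11 = 24
ES_Task 8 = 4; EF_Task 8 = 4+16 = 20
ES_Task 9 = max(EF_Task 5=13, EF_Task 8=20) = 20; EF_Task 9 = 20+7 = 27
ES_Task 10 = max(EF_Task 3=13, EF_Task 6=22, EF_Task 7=24, EF_Task 9=27) = 27; EF_Task 10 = 27+3 = 30
Expected project duration μ = 30 weeks. Critical path: Task 2 → Task 8 → Task 9 → Task 10.

Variance along critical path = 0.444 + 11.111 + 1.778 + 0.444 = 13.778
σ = √13.778 = 3.712 weeks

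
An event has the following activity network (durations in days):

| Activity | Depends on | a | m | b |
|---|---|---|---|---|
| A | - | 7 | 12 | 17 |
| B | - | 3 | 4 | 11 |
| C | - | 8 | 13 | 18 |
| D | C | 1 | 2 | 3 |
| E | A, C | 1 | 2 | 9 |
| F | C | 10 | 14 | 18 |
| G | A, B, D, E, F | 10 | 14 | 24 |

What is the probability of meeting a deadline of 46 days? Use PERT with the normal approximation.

0.897

te_A = (7 + 4·12 + 17)/6 = 72/6 = 12; σ²_A = ((17−7)/6)² = 2.778
te_B = (3 + 4·4 + 11)/6 = 30/6 = 5; σ²_B = ((11−3)/6)² = 1.778
te_C = (8 + 4·13 + 18)/6 = 78/6 = 13; σ²_C = ((18−8)/6)² = 2.778
te_D = (1 + 4·2 + 3)/6 = 12/6 = 2; σ²_D = ((3−1)/6)² = 0.111
te_E = (1 + 4·2 + 9)/6 = 18/6 = 3; σ²_E = ((9−1)/6)² = 1.778
te_F = (10 + 4·14 + 18)/6 = 84/6 = 14; σ²_F = ((18−10)/6)² = 1.778
te_G = (10 + 4·14 + 24)/6 = 90/6 = 15; σ²_G = ((24−10)/6)² = 5.444

Forward pass:
ES_A = 0; EF_A = 12
ES_B = 0; EF_B = 5
ES_C = 0; EF_C = 13
ES_D = 13; EF_D = 13+2 = 15
ES_E = max(EF_A=12, EF_C=13) = 13; EF_E = 13+3 = 16
ES_F = 13; EF_F = 13+14 = 27
ES_G = max(EF_A=12, EF_B=5, EF_D=15, EF_E=16, EF_F=27) = 27; EF_G = 27+15 = 42
Expected project duration μ = 42 days. Critical path: C → F → G.

Variance along critical path = 2.778 + 1.778 + 5.444 = 10.000; σ = √10.000 = 3.162 days.
Z = (46 − 42) / 3.162 = 1.265
P(T ≤ 46) = Φ(1.265) ≈ 0.897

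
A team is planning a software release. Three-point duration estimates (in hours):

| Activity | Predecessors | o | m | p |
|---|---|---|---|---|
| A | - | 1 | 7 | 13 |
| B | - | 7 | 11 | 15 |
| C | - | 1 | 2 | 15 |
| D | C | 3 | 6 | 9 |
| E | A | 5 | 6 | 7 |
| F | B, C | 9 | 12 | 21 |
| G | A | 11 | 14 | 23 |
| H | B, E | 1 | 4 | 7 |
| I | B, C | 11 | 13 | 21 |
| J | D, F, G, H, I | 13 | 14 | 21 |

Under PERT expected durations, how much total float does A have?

3 hours

te_A = (1 + 4·7 + 13)/6 = 42/6 = 7
te_B = (7 + 4·11 + 15)/6 = 66/6 = 11
te_C = (1 + 4·2 + 15)/6 = 24/6 = 4
te_D = (3 + 4·6 + 9)/6 = 36/6 = 6
te_E = (5 + 4·6 + 7)/6 = 36/6 = 6
te_F = (9 + 4·12 + 21)/6 = 78/6 = 13
te_G = (11 + 4·14 + 23)/6 = 90/6 = 15
te_H = (1 + 4·4 + 7)/6 = 24/6 = 4
te_I = (11 + 4·13 + 21)/6 = 84/6 = 14
te_J = (13 + 4·14 + 21)/6 = 90/6 = 15

Forward pass:
ES_A = 0; EF_A = 7
ES_B = 0; EF_B = 11
ES_C = 0; EF_C = 4
ES_D = 4; EF_D = 4+6 = 10
ES_E = 7; EF_E = 7+6 = 13
ES_F = max(EF_B=11, EF_C=4) = 11; EF_F = 11+13 = 24
ES_G = 7; EF_G = 7+15 = 22
ES_H = max(EF_B=11, EF_E=13) = 13; EF_H = 13+4 = 17
ES_I = max(EF_B=11, EF_C=4) = 11; EF_I = 11+14 = 25
ES_J = max(EF_D=10, EF_F=24, EF_G=22, EF_H=17, EF_I=25) = 25; EF_J = 25+15 = 40
Expected project duration μ = 40 hours. Critical path: B → I → J.

Backward pass:
LF_J = 40; LS_J = 40−15 = 25
LF_I = LS_J = 25; LS_I = 25−14 = 11
LF_H = LS_J = 25; LS_H = 25−4 = 21
LF_G = LS_J = 25; LS_G = 25−15 = 10
LF_F = LS_J = 25; LS_F = 25−13 = 12
LF_E = LS_H = 21; LS_E = 21−6 = 15
LF_D = LS_J = 25; LS_D = 25−6 = 19
LF_C = min(LS_D=19, LS_F=12, LS_I=11) = 11; LS_C = 11−4 = 7
LF_B = min(LS_F=12, LS_H=21, LS_I=11) = 11; LS_B = 11−11 = 0
LF_A = min(LS_E=15, LS_G=10) = 10; LS_A = 10−7 = 3
Slack_A = LS_A − ES_A = 3 − 0 = 3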